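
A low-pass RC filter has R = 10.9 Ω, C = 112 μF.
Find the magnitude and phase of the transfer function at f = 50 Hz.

Step 1 — Angular frequency: ω = 2π·50 = 314.2 rad/s.
Step 2 — Transfer function: H(jω) = 1/(1 + jωRC).
Step 3 — Denominator: 1 + jωRC = 1 + j·314.2·10.9·0.000112 = 1 + j0.3835.
Step 4 — H = 0.8718 - j0.3343.
Step 5 — Magnitude: |H| = 0.9337 (-0.6 dB); phase: φ = -21.0°.

|H| = 0.9337 (-0.6 dB), φ = -21.0°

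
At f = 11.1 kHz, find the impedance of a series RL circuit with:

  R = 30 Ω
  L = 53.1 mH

Step 1 — Angular frequency: ω = 2π·f = 2π·1.11e+04 = 6.974e+04 rad/s.
Step 2 — Component impedances:
  R: Z = R = 30 Ω
  L: Z = jωL = j·6.974e+04·0.0531 = 0 + j3703 Ω
Step 3 — Series combination: Z_total = R + L = 30 + j3703 Ω = 3703∠89.5° Ω.

Z = 30 + j3703 Ω = 3703∠89.5° Ω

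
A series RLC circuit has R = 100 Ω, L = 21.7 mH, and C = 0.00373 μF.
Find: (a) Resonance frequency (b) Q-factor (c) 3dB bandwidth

Step 1 — Resonance: ω₀ = 1/√(LC) = 1/√(0.0217·3.73e-09) = 1.112e+05 rad/s.
Step 2 — f₀ = ω₀/(2π) = 1.769e+04 Hz.
Step 3 — Series Q: Q = ω₀L/R = 1.112e+05·0.0217/100 = 24.12.
Step 4 — Bandwidth: Δω = ω₀/Q = 4608 rad/s; BW = Δω/(2π) = 733.4 Hz.

(a) f₀ = 1.769e+04 Hz  (b) Q = 24.12  (c) BW = 733.4 Hz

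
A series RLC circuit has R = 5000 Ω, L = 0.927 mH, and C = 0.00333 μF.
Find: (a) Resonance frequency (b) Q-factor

Step 1 — Resonance condition Im(Z)=0 gives ω₀ = 1/√(LC).
Step 2 — ω₀ = 1/√(0.000927·3.33e-09) = 5.692e+05 rad/s.
Step 3 — f₀ = ω₀/(2π) = 9.059e+04 Hz.
Step 4 — Series Q: Q = ω₀L/R = 5.692e+05·0.000927/5000 = 0.1055.

(a) f₀ = 9.059e+04 Hz  (b) Q = 0.1055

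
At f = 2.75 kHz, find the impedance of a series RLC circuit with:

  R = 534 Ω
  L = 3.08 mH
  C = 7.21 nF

Step 1 — Angular frequency: ω = 2π·f = 2π·2750 = 1.728e+04 rad/s.
Step 2 — Component impedances:
  R: Z = R = 534 Ω
  L: Z = jωL = j·1.728e+04·0.00308 = 0 + j53.22 Ω
  C: Z = 1/(jωC) = -j/(ω·C) = 0 - j8027 Ω
Step 3 — Series combination: Z_total = R + L + C = 534 - j7974 Ω = 7992∠-86.2° Ω.

Z = 534 - j7974 Ω = 7992∠-86.2° Ω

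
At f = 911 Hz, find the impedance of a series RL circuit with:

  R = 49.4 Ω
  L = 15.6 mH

Step 1 — Angular frequency: ω = 2π·f = 2π·911 = 5724 rad/s.
Step 2 — Component impedances:
  R: Z = R = 49.4 Ω
  L: Z = jωL = j·5724·0.0156 = 0 + j89.29 Ω
Step 3 — Series combination: Z_total = R + L = 49.4 + j89.29 Ω = 102∠61.0° Ω.

Z = 49.4 + j89.29 Ω = 102∠61.0° Ω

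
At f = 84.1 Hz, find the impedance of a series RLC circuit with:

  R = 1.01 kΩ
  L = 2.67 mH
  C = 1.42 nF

Step 1 — Angular frequency: ω = 2π·f = 2π·84.1 = 528.4 rad/s.
Step 2 — Component impedances:
  R: Z = R = 1010 Ω
  L: Z = jωL = j·528.4·0.00267 = 0 + j1.411 Ω
  C: Z = 1/(jωC) = -j/(ω·C) = 0 - j1.333e+06 Ω
Step 3 — Series combination: Z_total = R + L + C = 1010 - j1.333e+06 Ω = 1.333e+06∠-90.0° Ω.

Z = 1010 - j1.333e+06 Ω = 1.333e+06∠-90.0° Ω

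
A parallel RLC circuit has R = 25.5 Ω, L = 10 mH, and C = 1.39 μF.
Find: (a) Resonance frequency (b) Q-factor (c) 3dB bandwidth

Step 1 — Resonance: ω₀ = 1/√(LC) = 1/√(0.01·1.39e-06) = 8482 rad/s.
Step 2 — f₀ = ω₀/(2π) = 1350 Hz.
Step 3 — Parallel Q: Q = R/(ω₀L) = 25.5/(8482·0.01) = 0.3006.
Step 4 — Bandwidth: Δω = ω₀/Q = 2.821e+04 rad/s; BW = Δω/(2π) = 4490 Hz.

(a) f₀ = 1350 Hz  (b) Q = 0.3006  (c) BW = 4490 Hz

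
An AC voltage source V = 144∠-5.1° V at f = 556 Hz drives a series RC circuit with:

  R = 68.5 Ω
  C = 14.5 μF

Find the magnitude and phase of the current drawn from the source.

Step 1 — Angular frequency: ω = 2π·f = 2π·556 = 3493 rad/s.
Step 2 — Component impedances:
  R: Z = R = 68.5 Ω
  C: Z = 1/(jωC) = -j/(ω·C) = 0 - j19.74 Ω
Step 3 — Series combination: Z_total = R + C = 68.5 - j19.74 Ω = 71.29∠-16.1° Ω.
Step 4 — Source phasor: V = 144∠-5.1° V = 143.4 - j12.8 V.
Step 5 — Ohm's law: I = V / Z_total = (143.4 - j12.8) / (68.5 - j19.74) = 1.983 + j0.3846 A.
Step 6 — Convert to polar: |I| = 2.02 A, ∠I = 11.0°.

I = 2.02∠11.0° A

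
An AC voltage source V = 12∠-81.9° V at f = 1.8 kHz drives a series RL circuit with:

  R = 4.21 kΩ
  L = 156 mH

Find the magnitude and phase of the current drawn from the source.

Step 1 — Angular frequency: ω = 2π·f = 2π·1800 = 1.131e+04 rad/s.
Step 2 — Component impedances:
  R: Z = R = 4210 Ω
  L: Z = jωL = j·1.131e+04·0.156 = 0 + j1764 Ω
Step 3 — Series combination: Z_total = R + L = 4210 + j1764 Ω = 4565∠22.7° Ω.
Step 4 — Source phasor: V = 12∠-81.9° V = 1.691 - j11.88 V.
Step 5 — Ohm's law: I = V / Z_total = (1.691 - j11.88) / (4210 + j1764) = -0.0006643 - j0.002544 A.
Step 6 — Convert to polar: |I| = 0.002629 A, ∠I = -104.6°.

I = 0.002629∠-104.6° A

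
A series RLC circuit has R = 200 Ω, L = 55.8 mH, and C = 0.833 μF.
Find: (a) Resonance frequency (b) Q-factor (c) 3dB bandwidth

Step 1 — Resonance: ω₀ = 1/√(LC) = 1/√(0.0558·8.33e-07) = 4638 rad/s.
Step 2 — f₀ = ω₀/(2π) = 738.2 Hz.
Step 3 — Series Q: Q = ω₀L/R = 4638·0.0558/200 = 1.294.
Step 4 — Bandwidth: Δω = ω₀/Q = 3584 rad/s; BW = Δω/(2π) = 570.4 Hz.

(a) f₀ = 738.2 Hz  (b) Q = 1.294  (c) BW = 570.4 Hz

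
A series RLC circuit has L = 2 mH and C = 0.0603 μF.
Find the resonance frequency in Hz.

Step 1 — Resonance condition Im(Z)=0 gives ω₀ = 1/√(LC).
Step 2 — ω₀ = 1/√(0.002·6.03e-08) = 9.106e+04 rad/s.
Step 3 — f₀ = ω₀/(2π) = 1.449e+04 Hz.

f₀ = 1.449e+04 Hz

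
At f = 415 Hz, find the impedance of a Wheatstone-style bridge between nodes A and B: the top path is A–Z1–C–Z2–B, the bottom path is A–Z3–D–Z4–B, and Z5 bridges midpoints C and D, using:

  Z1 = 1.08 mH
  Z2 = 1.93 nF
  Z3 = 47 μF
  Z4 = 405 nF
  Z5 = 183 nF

Step 1 — Angular frequency: ω = 2π·f = 2π·415 = 2608 rad/s.
Step 2 — Component impedances:
  Z1: Z = jωL = j·2608·0.00108 = 0 + j2.816 Ω
  Z2: Z = 1/(jωC) = -j/(ω·C) = 0 - j1.987e+05 Ω
  Z3: Z = 1/(jωC) = -j/(ω·C) = 0 - j8.16 Ω
  Z4: Z = 1/(jωC) = -j/(ω·C) = 0 - j946.9 Ω
  Z5: Z = 1/(jωC) = -j/(ω·C) = 0 - j2096 Ω
Step 3 — Bridge requires nodal analysis (the Z5 bridge couples midpoints C and D, so the two paths cannot be reduced to a simple series/parallel combination). Setting node B to ground and injecting 1 A at node A, the 3-node admittance system at A, C, D solves to V_A = Z_AB = 0 - j950.5 Ω = 950.5∠-90.0° Ω.

Z = 0 - j950.5 Ω = 950.5∠-90.0° Ω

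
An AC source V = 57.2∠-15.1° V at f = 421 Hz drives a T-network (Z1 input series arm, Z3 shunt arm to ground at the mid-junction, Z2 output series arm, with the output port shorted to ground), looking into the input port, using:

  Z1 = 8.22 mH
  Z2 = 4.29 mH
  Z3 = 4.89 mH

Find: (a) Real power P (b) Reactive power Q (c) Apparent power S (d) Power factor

Step 1 — Angular frequency: ω = 2π·f = 2π·421 = 2645 rad/s.
Step 2 — Component impedances:
  Z1: Z = jωL = j·2645·0.00822 = 0 + j21.74 Ω
  Z2: Z = jωL = j·2645·0.00429 = 0 + j11.35 Ω
  Z3: Z = jωL = j·2645·0.00489 = 0 + j12.94 Ω
Step 3 — With the output port shorted to ground, the output series arm Z2 runs from the junction to ground; the shunt arm Z3 also runs from the junction to ground. They appear in parallel: Z3 || Z2 = 0 + j6.045 Ω.
Step 4 — Series with input arm Z1: Z_in = Z1 + (Z3 || Z2) = 0 + j27.79 Ω = 27.79∠90.0° Ω.
Step 5 — Source phasor: V = 57.2∠-15.1° V = 55.23 - j14.9 V.
Step 6 — Current: I = V / Z = -0.5362 - j1.987 A = 2.058∠-105.1° A.
Step 7 — Complex power: S = V·I* = 0 + j117.7 VA.
Step 8 — Real power: P = Re(S) = 0 W.
Step 9 — Reactive power: Q = Im(S) = 117.7 VAR.
Step 10 — Apparent power: |S| = 117.7 VA.
Step 11 — Power factor: PF = P/|S| = 0 (lagging).

(a) P = 0 W  (b) Q = 117.7 VAR  (c) S = 117.7 VA  (d) PF = 0 (lagging)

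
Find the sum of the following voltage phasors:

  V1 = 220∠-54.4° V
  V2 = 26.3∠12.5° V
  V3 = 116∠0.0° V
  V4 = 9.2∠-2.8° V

Step 1 — Convert each phasor to rectangular form:
  V1 = 220·(cos(-54.4°) + j·sin(-54.4°)) = 128.1 - j178.9 V
  V2 = 26.3·(cos(12.5°) + j·sin(12.5°)) = 25.68 + j5.692 V
  V3 = 116·(cos(0.0°) + j·sin(0.0°)) = 116 V
  V4 = 9.2·(cos(-2.8°) + j·sin(-2.8°)) = 9.189 - j0.4494 V
Step 2 — Sum components: V_total = 278.9 - j173.6 V.
Step 3 — Convert to polar: |V_total| = 328.6 V, ∠V_total = -31.9°.

V_total = 328.6∠-31.9° V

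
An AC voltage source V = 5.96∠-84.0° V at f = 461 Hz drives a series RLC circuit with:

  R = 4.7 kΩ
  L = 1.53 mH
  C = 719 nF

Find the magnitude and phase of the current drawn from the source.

Step 1 — Angular frequency: ω = 2π·f = 2π·461 = 2897 rad/s.
Step 2 — Component impedances:
  R: Z = R = 4700 Ω
  L: Z = jωL = j·2897·0.00153 = 0 + j4.432 Ω
  C: Z = 1/(jωC) = -j/(ω·C) = 0 - j480.2 Ω
Step 3 — Series combination: Z_total = R + L + C = 4700 - j475.7 Ω = 4724∠-5.8° Ω.
Step 4 — Source phasor: V = 5.96∠-84.0° V = 0.623 - j5.927 V.
Step 5 — Ohm's law: I = V / Z_total = (0.623 - j5.927) / (4700 - j475.7) = 0.0002576 - j0.001235 A.
Step 6 — Convert to polar: |I| = 0.001262 A, ∠I = -78.2°.

I = 0.001262∠-78.2° A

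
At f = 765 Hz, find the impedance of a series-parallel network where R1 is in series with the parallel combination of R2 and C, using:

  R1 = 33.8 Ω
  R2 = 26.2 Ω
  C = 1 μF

Step 1 — Angular frequency: ω = 2π·f = 2π·765 = 4807 rad/s.
Step 2 — Component impedances:
  R1: Z = R = 33.8 Ω
  R2: Z = R = 26.2 Ω
  C: Z = 1/(jωC) = -j/(ω·C) = 0 - j208 Ω
Step 3 — Parallel branch: R2 || C = 1/(1/R2 + 1/C) = 25.79 - j3.248 Ω.
Step 4 — Series with R1: Z_total = R1 + (R2 || C) = 59.59 - j3.248 Ω = 59.68∠-3.1° Ω.

Z = 59.59 - j3.248 Ω = 59.68∠-3.1° Ω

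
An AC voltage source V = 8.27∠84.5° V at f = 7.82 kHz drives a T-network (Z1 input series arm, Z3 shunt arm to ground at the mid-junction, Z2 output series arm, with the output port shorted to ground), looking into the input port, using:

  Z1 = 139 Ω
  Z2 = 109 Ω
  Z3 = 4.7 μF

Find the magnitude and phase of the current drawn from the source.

Step 1 — Angular frequency: ω = 2π·f = 2π·7820 = 4.913e+04 rad/s.
Step 2 — Component impedances:
  Z1: Z = R = 139 Ω
  Z2: Z = R = 109 Ω
  Z3: Z = 1/(jωC) = -j/(ω·C) = 0 - j4.33 Ω
Step 3 — With the output port shorted to ground, the output series arm Z2 runs from the junction to ground; the shunt arm Z3 also runs from the junction to ground. They appear in parallel: Z3 || Z2 = 0.1718 - j4.323 Ω.
Step 4 — Series with input arm Z1: Z_in = Z1 + (Z3 || Z2) = 139.2 - j4.323 Ω = 139.2∠-1.8° Ω.
Step 5 — Source phasor: V = 8.27∠84.5° V = 0.7926 + j8.232 V.
Step 6 — Ohm's law: I = V / Z_total = (0.7926 + j8.232) / (139.2 - j4.323) = 0.003854 + j0.05927 A.
Step 7 — Convert to polar: |I| = 0.05939 A, ∠I = 86.3°.

I = 0.05939∠86.3° A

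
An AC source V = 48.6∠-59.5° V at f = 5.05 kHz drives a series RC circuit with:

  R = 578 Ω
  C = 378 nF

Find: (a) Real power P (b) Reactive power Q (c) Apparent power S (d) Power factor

Step 1 — Angular frequency: ω = 2π·f = 2π·5050 = 3.173e+04 rad/s.
Step 2 — Component impedances:
  R: Z = R = 578 Ω
  C: Z = 1/(jωC) = -j/(ω·C) = 0 - j83.38 Ω
Step 3 — Series combination: Z_total = R + C = 578 - j83.38 Ω = 584∠-8.2° Ω.
Step 4 — Source phasor: V = 48.6∠-59.5° V = 24.67 - j41.88 V.
Step 5 — Current: I = V / Z = 0.05204 - j0.06494 A = 0.08322∠-51.3° A.
Step 6 — Complex power: S = V·I* = 4.003 - j0.5774 VA.
Step 7 — Real power: P = Re(S) = 4.003 W.
Step 8 — Reactive power: Q = Im(S) = -0.5774 VAR.
Step 9 — Apparent power: |S| = 4.045 VA.
Step 10 — Power factor: PF = P/|S| = 0.9898 (leading).

(a) P = 4.003 W  (b) Q = -0.5774 VAR  (c) S = 4.045 VA  (d) PF = 0.9898 (leading)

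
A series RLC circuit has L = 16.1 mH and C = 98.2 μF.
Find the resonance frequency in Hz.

Step 1 — Resonance condition Im(Z)=0 gives ω₀ = 1/√(LC).
Step 2 — ω₀ = 1/√(0.0161·9.82e-05) = 795.3 rad/s.
Step 3 — f₀ = ω₀/(2π) = 126.6 Hz.

f₀ = 126.6 Hz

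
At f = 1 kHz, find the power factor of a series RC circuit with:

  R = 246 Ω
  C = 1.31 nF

Step 1 — Angular frequency: ω = 2π·f = 2π·1000 = 6283 rad/s.
Step 2 — Component impedances:
  R: Z = R = 246 Ω
  C: Z = 1/(jωC) = -j/(ω·C) = 0 - j1.215e+05 Ω
Step 3 — Series combination: Z_total = R + C = 246 - j1.215e+05 Ω = 1.215e+05∠-89.9° Ω.
Step 4 — Power factor: PF = cos(φ) = Re(Z)/|Z| = 246/1.215e+05 = 0.002025.
Step 5 — Type: Im(Z) = -1.215e+05 ⇒ leading (phase φ = -89.9°).

PF = 0.002025 (leading, φ = -89.9°)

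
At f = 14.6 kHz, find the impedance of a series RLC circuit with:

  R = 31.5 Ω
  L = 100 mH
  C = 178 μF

Step 1 — Angular frequency: ω = 2π·f = 2π·1.46e+04 = 9.173e+04 rad/s.
Step 2 — Component impedances:
  R: Z = R = 31.5 Ω
  L: Z = jωL = j·9.173e+04·0.1 = 0 + j9173 Ω
  C: Z = 1/(jωC) = -j/(ω·C) = 0 - j0.06124 Ω
Step 3 — Series combination: Z_total = R + L + C = 31.5 + j9173 Ω = 9173∠89.8° Ω.

Z = 31.5 + j9173 Ω = 9173∠89.8° Ω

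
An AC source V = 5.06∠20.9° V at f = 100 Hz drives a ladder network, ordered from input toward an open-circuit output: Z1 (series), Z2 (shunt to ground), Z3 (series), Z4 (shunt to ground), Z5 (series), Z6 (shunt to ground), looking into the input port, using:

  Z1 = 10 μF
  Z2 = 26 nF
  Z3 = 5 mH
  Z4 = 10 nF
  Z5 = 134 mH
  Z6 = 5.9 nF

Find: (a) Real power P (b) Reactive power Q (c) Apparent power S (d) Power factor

Step 1 — Angular frequency: ω = 2π·f = 2π·100 = 628.3 rad/s.
Step 2 — Component impedances:
  Z1: Z = 1/(jωC) = -j/(ω·C) = 0 - j159.2 Ω
  Z2: Z = 1/(jωC) = -j/(ω·C) = 0 - j6.121e+04 Ω
  Z3: Z = jωL = j·628.3·0.005 = 0 + j3.142 Ω
  Z4: Z = 1/(jωC) = -j/(ω·C) = 0 - j1.592e+05 Ω
  Z5: Z = jωL = j·628.3·0.134 = 0 + j84.19 Ω
  Z6: Z = 1/(jωC) = -j/(ω·C) = 0 - j2.698e+05 Ω
Step 3 — Ladder network (open output): work backward from the far end, alternating series and parallel combinations. Z_in = 0 - j3.814e+04 Ω = 3.814e+04∠-90.0° Ω.
Step 4 — Source phasor: V = 5.06∠20.9° V = 4.727 + j1.805 V.
Step 5 — Current: I = V / Z = -4.733e-05 + j0.0001239 A = 0.0001327∠110.9° A.
Step 6 — Complex power: S = V·I* = 0 - j0.0006713 VA.
Step 7 — Real power: P = Re(S) = 0 W.
Step 8 — Reactive power: Q = Im(S) = -0.0006713 VAR.
Step 9 — Apparent power: |S| = 0.0006713 VA.
Step 10 — Power factor: PF = P/|S| = 0 (leading).

(a) P = 0 W  (b) Q = -0.0006713 VAR  (c) S = 0.0006713 VA  (d) PF = 0 (leading)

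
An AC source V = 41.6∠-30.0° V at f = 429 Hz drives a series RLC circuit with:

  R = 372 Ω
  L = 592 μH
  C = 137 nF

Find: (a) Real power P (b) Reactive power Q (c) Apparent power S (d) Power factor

Step 1 — Angular frequency: ω = 2π·f = 2π·429 = 2695 rad/s.
Step 2 — Component impedances:
  R: Z = R = 372 Ω
  L: Z = jωL = j·2695·0.000592 = 0 + j1.596 Ω
  C: Z = 1/(jωC) = -j/(ω·C) = 0 - j2708 Ω
Step 3 — Series combination: Z_total = R + L + C = 372 - j2706 Ω = 2732∠-82.2° Ω.
Step 4 — Source phasor: V = 41.6∠-30.0° V = 36.03 - j20.8 V.
Step 5 — Current: I = V / Z = 0.009339 + j0.01203 A = 0.01523∠52.2° A.
Step 6 — Complex power: S = V·I* = 0.08626 - j0.6276 VA.
Step 7 — Real power: P = Re(S) = 0.08626 W.
Step 8 — Reactive power: Q = Im(S) = -0.6276 VAR.
Step 9 — Apparent power: |S| = 0.6335 VA.
Step 10 — Power factor: PF = P/|S| = 0.1362 (leading).

(a) P = 0.08626 W  (b) Q = -0.6276 VAR  (c) S = 0.6335 VA  (d) PF = 0.1362 (leading)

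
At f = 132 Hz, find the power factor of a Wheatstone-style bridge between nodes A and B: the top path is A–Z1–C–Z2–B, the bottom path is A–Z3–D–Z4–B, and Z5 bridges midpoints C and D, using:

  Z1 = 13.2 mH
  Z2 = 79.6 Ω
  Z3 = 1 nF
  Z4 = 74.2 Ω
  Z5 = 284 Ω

Step 1 — Angular frequency: ω = 2π·f = 2π·132 = 829.4 rad/s.
Step 2 — Component impedances:
  Z1: Z = jωL = j·829.4·0.0132 = 0 + j10.95 Ω
  Z2: Z = R = 79.6 Ω
  Z3: Z = 1/(jωC) = -j/(ω·C) = 0 - j1.206e+06 Ω
  Z4: Z = R = 74.2 Ω
  Z5: Z = R = 284 Ω
Step 3 — Bridge requires nodal analysis (the Z5 bridge couples midpoints C and D, so the two paths cannot be reduced to a simple series/parallel combination). Setting node B to ground and injecting 1 A at node A, the 3-node admittance system at A, C, D solves to V_A = Z_AB = 65.13 + j10.95 Ω = 66.04∠9.5° Ω.
Step 4 — Power factor: PF = cos(φ) = Re(Z)/|Z| = 65.13/66.04 = 0.9862.
Step 5 — Type: Im(Z) = 10.95 ⇒ lagging (phase φ = 9.5°).

PF = 0.9862 (lagging, φ = 9.5°)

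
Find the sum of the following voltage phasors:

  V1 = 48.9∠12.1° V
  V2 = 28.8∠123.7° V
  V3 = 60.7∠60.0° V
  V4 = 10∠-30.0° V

Step 1 — Convert each phasor to rectangular form:
  V1 = 48.9·(cos(12.1°) + j·sin(12.1°)) = 47.81 + j10.25 V
  V2 = 28.8·(cos(123.7°) + j·sin(123.7°)) = -15.98 + j23.96 V
  V3 = 60.7·(cos(60.0°) + j·sin(60.0°)) = 30.35 + j52.57 V
  V4 = 10·(cos(-30.0°) + j·sin(-30.0°)) = 8.66 - j5 V
Step 2 — Sum components: V_total = 70.84 + j81.78 V.
Step 3 — Convert to polar: |V_total| = 108.2 V, ∠V_total = 49.1°.

V_total = 108.2∠49.1° V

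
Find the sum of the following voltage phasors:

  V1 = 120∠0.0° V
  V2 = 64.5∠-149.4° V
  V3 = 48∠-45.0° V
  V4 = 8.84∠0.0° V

Step 1 — Convert each phasor to rectangular form:
  V1 = 120·(cos(0.0°) + j·sin(0.0°)) = 120 V
  V2 = 64.5·(cos(-149.4°) + j·sin(-149.4°)) = -55.52 - j32.83 V
  V3 = 48·(cos(-45.0°) + j·sin(-45.0°)) = 33.94 - j33.94 V
  V4 = 8.84·(cos(0.0°) + j·sin(0.0°)) = 8.84 V
Step 2 — Sum components: V_total = 107.3 - j66.77 V.
Step 3 — Convert to polar: |V_total| = 126.3 V, ∠V_total = -31.9°.

V_total = 126.3∠-31.9° V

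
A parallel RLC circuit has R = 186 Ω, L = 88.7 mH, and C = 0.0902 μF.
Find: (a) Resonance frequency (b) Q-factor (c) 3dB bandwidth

Step 1 — Resonance: ω₀ = 1/√(LC) = 1/√(0.0887·9.02e-08) = 1.118e+04 rad/s.
Step 2 — f₀ = ω₀/(2π) = 1779 Hz.
Step 3 — Parallel Q: Q = R/(ω₀L) = 186/(1.118e+04·0.0887) = 0.1876.
Step 4 — Bandwidth: Δω = ω₀/Q = 5.96e+04 rad/s; BW = Δω/(2π) = 9486 Hz.

(a) f₀ = 1779 Hz  (b) Q = 0.1876  (c) BW = 9486 Hz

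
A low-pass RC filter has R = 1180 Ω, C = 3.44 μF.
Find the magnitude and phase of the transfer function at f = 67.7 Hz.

Step 1 — Angular frequency: ω = 2π·67.7 = 425.4 rad/s.
Step 2 — Transfer function: H(jω) = 1/(1 + jωRC).
Step 3 — Denominator: 1 + jωRC = 1 + j·425.4·1180·3.44e-06 = 1 + j1.727.
Step 4 — H = 0.2512 - j0.4337.
Step 5 — Magnitude: |H| = 0.5012 (-6.0 dB); phase: φ = -59.9°.

|H| = 0.5012 (-6.0 dB), φ = -59.9°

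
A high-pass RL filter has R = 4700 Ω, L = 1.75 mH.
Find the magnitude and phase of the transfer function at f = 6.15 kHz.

Step 1 — Angular frequency: ω = 2π·6150 = 3.864e+04 rad/s.
Step 2 — Transfer function: H(jω) = jωL/(R + jωL).
Step 3 — Numerator jωL = j·67.62; denominator R + jωL = 4700 + j67.62.
Step 4 — H = 0.000207 + j0.01438.
Step 5 — Magnitude: |H| = 0.01439 (-36.8 dB); phase: φ = 89.2°.

|H| = 0.01439 (-36.8 dB), φ = 89.2°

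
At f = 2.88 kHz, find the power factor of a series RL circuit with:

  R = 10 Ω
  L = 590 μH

Step 1 — Angular frequency: ω = 2π·f = 2π·2880 = 1.81e+04 rad/s.
Step 2 — Component impedances:
  R: Z = R = 10 Ω
  L: Z = jωL = j·1.81e+04·0.00059 = 0 + j10.68 Ω
Step 3 — Series combination: Z_total = R + L = 10 + j10.68 Ω = 14.63∠46.9° Ω.
Step 4 — Power factor: PF = cos(φ) = Re(Z)/|Z| = 10/14.628 = 0.6836.
Step 5 — Type: Im(Z) = 10.68 ⇒ lagging (phase φ = 46.9°).

PF = 0.6836 (lagging, φ = 46.9°)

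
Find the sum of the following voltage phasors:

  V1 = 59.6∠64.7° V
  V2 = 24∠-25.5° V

Step 1 — Convert each phasor to rectangular form:
  V1 = 59.6·(cos(64.7°) + j·sin(64.7°)) = 25.47 + j53.88 V
  V2 = 24·(cos(-25.5°) + j·sin(-25.5°)) = 21.66 - j10.33 V
Step 2 — Sum components: V_total = 47.13 + j43.55 V.
Step 3 — Convert to polar: |V_total| = 64.17 V, ∠V_total = 42.7°.

V_total = 64.17∠42.7° V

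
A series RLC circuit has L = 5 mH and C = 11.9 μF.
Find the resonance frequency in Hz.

Step 1 — Resonance condition Im(Z)=0 gives ω₀ = 1/√(LC).
Step 2 — ω₀ = 1/√(0.005·1.19e-05) = 4100 rad/s.
Step 3 — f₀ = ω₀/(2π) = 652.5 Hz.

f₀ = 652.5 Hz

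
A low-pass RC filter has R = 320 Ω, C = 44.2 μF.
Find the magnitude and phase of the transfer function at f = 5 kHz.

Step 1 — Angular frequency: ω = 2π·5000 = 3.142e+04 rad/s.
Step 2 — Transfer function: H(jω) = 1/(1 + jωRC).
Step 3 — Denominator: 1 + jωRC = 1 + j·3.142e+04·320·4.42e-05 = 1 + j444.3.
Step 4 — H = 5.065e-06 - j0.00225.
Step 5 — Magnitude: |H| = 0.00225 (-53.0 dB); phase: φ = -89.9°.

|H| = 0.00225 (-53.0 dB), φ = -89.9°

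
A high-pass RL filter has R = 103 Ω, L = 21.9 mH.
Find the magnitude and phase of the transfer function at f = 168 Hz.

Step 1 — Angular frequency: ω = 2π·168 = 1056 rad/s.
Step 2 — Transfer function: H(jω) = jωL/(R + jωL).
Step 3 — Numerator jωL = j·23.12; denominator R + jωL = 103 + j23.12.
Step 4 — H = 0.04796 + j0.2137.
Step 5 — Magnitude: |H| = 0.219 (-13.2 dB); phase: φ = 77.4°.

|H| = 0.219 (-13.2 dB), φ = 77.4°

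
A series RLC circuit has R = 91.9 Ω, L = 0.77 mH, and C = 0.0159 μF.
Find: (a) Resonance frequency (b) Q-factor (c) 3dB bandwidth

Step 1 — Resonance: ω₀ = 1/√(LC) = 1/√(0.00077·1.59e-08) = 2.858e+05 rad/s.
Step 2 — f₀ = ω₀/(2π) = 4.549e+04 Hz.
Step 3 — Series Q: Q = ω₀L/R = 2.858e+05·0.00077/91.9 = 2.395.
Step 4 — Bandwidth: Δω = ω₀/Q = 1.194e+05 rad/s; BW = Δω/(2π) = 1.9e+04 Hz.

(a) f₀ = 4.549e+04 Hz  (b) Q = 2.395  (c) BW = 1.9e+04 Hz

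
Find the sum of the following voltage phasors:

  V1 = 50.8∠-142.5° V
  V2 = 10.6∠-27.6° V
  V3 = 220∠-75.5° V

Step 1 — Convert each phasor to rectangular form:
  V1 = 50.8·(cos(-142.5°) + j·sin(-142.5°)) = -40.3 - j30.93 V
  V2 = 10.6·(cos(-27.6°) + j·sin(-27.6°)) = 9.394 - j4.911 V
  V3 = 220·(cos(-75.5°) + j·sin(-75.5°)) = 55.08 - j213 V
Step 2 — Sum components: V_total = 24.18 - j248.8 V.
Step 3 — Convert to polar: |V_total| = 250 V, ∠V_total = -84.5°.

V_total = 250∠-84.5° V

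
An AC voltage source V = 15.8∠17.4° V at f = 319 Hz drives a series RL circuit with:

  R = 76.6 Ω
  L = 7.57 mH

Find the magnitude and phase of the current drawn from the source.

Step 1 — Angular frequency: ω = 2π·f = 2π·319 = 2004 rad/s.
Step 2 — Component impedances:
  R: Z = R = 76.6 Ω
  L: Z = jωL = j·2004·0.00757 = 0 + j15.17 Ω
Step 3 — Series combination: Z_total = R + L = 76.6 + j15.17 Ω = 78.09∠11.2° Ω.
Step 4 — Source phasor: V = 15.8∠17.4° V = 15.08 + j4.725 V.
Step 5 — Ohm's law: I = V / Z_total = (15.08 + j4.725) / (76.6 + j15.17) = 0.2012 + j0.02184 A.
Step 6 — Convert to polar: |I| = 0.2023 A, ∠I = 6.2°.

I = 0.2023∠6.2° A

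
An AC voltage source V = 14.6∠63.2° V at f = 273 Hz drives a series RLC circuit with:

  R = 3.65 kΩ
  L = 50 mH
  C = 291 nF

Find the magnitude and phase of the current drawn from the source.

Step 1 — Angular frequency: ω = 2π·f = 2π·273 = 1715 rad/s.
Step 2 — Component impedances:
  R: Z = R = 3650 Ω
  L: Z = jωL = j·1715·0.05 = 0 + j85.77 Ω
  C: Z = 1/(jωC) = -j/(ω·C) = 0 - j2003 Ω
Step 3 — Series combination: Z_total = R + L + C = 3650 - j1918 Ω = 4123∠-27.7° Ω.
Step 4 — Source phasor: V = 14.6∠63.2° V = 6.583 + j13.03 V.
Step 5 — Ohm's law: I = V / Z_total = (6.583 + j13.03) / (3650 - j1918) = -5.663e-05 + j0.003541 A.
Step 6 — Convert to polar: |I| = 0.003541 A, ∠I = 90.9°.

I = 0.003541∠90.9° A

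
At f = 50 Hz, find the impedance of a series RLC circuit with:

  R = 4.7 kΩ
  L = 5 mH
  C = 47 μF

Step 1 — Angular frequency: ω = 2π·f = 2π·50 = 314.2 rad/s.
Step 2 — Component impedances:
  R: Z = R = 4700 Ω
  L: Z = jωL = j·314.2·0.005 = 0 + j1.571 Ω
  C: Z = 1/(jωC) = -j/(ω·C) = 0 - j67.73 Ω
Step 3 — Series combination: Z_total = R + L + C = 4700 - j66.15 Ω = 4700∠-0.8° Ω.

Z = 4700 - j66.15 Ω = 4700∠-0.8° Ω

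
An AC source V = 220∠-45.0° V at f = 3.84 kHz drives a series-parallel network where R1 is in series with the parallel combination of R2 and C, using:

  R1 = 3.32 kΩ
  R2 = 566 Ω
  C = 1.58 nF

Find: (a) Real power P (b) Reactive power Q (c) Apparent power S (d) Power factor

Step 1 — Angular frequency: ω = 2π·f = 2π·3840 = 2.413e+04 rad/s.
Step 2 — Component impedances:
  R1: Z = R = 3320 Ω
  R2: Z = R = 566 Ω
  C: Z = 1/(jωC) = -j/(ω·C) = 0 - j2.623e+04 Ω
Step 3 — Parallel branch: R2 || C = 1/(1/R2 + 1/C) = 565.7 - j12.21 Ω.
Step 4 — Series with R1: Z_total = R1 + (R2 || C) = 3886 - j12.21 Ω = 3886∠-0.2° Ω.
Step 5 — Source phasor: V = 220∠-45.0° V = 155.6 - j155.6 V.
Step 6 — Current: I = V / Z = 0.04016 - j0.03991 A = 0.05662∠-44.8° A.
Step 7 — Complex power: S = V·I* = 12.46 - j0.03913 VA.
Step 8 — Real power: P = Re(S) = 12.46 W.
Step 9 — Reactive power: Q = Im(S) = -0.03913 VAR.
Step 10 — Apparent power: |S| = 12.46 VA.
Step 11 — Power factor: PF = P/|S| = 1 (leading).

(a) P = 12.46 W  (b) Q = -0.03913 VAR  (c) S = 12.46 VA  (d) PF = 1 (leading)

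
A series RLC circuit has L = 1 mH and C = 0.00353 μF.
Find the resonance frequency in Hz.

Step 1 — Resonance condition Im(Z)=0 gives ω₀ = 1/√(LC).
Step 2 — ω₀ = 1/√(0.001·3.53e-09) = 5.322e+05 rad/s.
Step 3 — f₀ = ω₀/(2π) = 8.471e+04 Hz.

f₀ = 8.471e+04 Hz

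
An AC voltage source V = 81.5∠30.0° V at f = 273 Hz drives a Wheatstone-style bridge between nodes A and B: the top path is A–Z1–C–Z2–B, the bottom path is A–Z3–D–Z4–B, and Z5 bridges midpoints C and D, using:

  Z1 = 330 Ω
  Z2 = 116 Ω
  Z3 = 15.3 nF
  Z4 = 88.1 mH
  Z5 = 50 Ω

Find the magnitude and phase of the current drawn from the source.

Step 1 — Angular frequency: ω = 2π·f = 2π·273 = 1715 rad/s.
Step 2 — Component impedances:
  Z1: Z = R = 330 Ω
  Z2: Z = R = 116 Ω
  Z3: Z = 1/(jωC) = -j/(ω·C) = 0 - j3.81e+04 Ω
  Z4: Z = jωL = j·1715·0.0881 = 0 + j151.1 Ω
  Z5: Z = R = 50 Ω
Step 3 — Bridge requires nodal analysis (the Z5 bridge couples midpoints C and D, so the two paths cannot be reduced to a simple series/parallel combination). Setting node B to ground and injecting 1 A at node A, the 3-node admittance system at A, C, D solves to V_A = Z_AB = 401.3 + j37.16 Ω = 403∠5.3° Ω.
Step 4 — Source phasor: V = 81.5∠30.0° V = 70.58 + j40.75 V.
Step 5 — Ohm's law: I = V / Z_total = (70.58 + j40.75) / (401.3 + j37.16) = 0.1837 + j0.08453 A.
Step 6 — Convert to polar: |I| = 0.2022 A, ∠I = 24.7°.

I = 0.2022∠24.7° A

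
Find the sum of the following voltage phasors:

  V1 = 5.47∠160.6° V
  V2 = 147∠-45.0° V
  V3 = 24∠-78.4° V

Step 1 — Convert each phasor to rectangular form:
  V1 = 5.47·(cos(160.6°) + j·sin(160.6°)) = -5.159 + j1.817 V
  V2 = 147·(cos(-45.0°) + j·sin(-45.0°)) = 103.9 - j103.9 V
  V3 = 24·(cos(-78.4°) + j·sin(-78.4°)) = 4.826 - j23.51 V
Step 2 — Sum components: V_total = 103.6 - j125.6 V.
Step 3 — Convert to polar: |V_total| = 162.8 V, ∠V_total = -50.5°.

V_total = 162.8∠-50.5° V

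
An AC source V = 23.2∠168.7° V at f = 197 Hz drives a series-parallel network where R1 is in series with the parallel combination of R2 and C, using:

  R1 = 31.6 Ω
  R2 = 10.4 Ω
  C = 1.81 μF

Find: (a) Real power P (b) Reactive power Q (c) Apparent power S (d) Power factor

Step 1 — Angular frequency: ω = 2π·f = 2π·197 = 1238 rad/s.
Step 2 — Component impedances:
  R1: Z = R = 31.6 Ω
  R2: Z = R = 10.4 Ω
  C: Z = 1/(jωC) = -j/(ω·C) = 0 - j446.3 Ω
Step 3 — Parallel branch: R2 || C = 1/(1/R2 + 1/C) = 10.39 - j0.2422 Ω.
Step 4 — Series with R1: Z_total = R1 + (R2 || C) = 41.99 - j0.2422 Ω = 42∠-0.3° Ω.
Step 5 — Source phasor: V = 23.2∠168.7° V = -22.75 + j4.546 V.
Step 6 — Current: I = V / Z = -0.5424 + j0.1051 A = 0.5524∠169.0° A.
Step 7 — Complex power: S = V·I* = 12.82 - j0.07392 VA.
Step 8 — Real power: P = Re(S) = 12.82 W.
Step 9 — Reactive power: Q = Im(S) = -0.07392 VAR.
Step 10 — Apparent power: |S| = 12.82 VA.
Step 11 — Power factor: PF = P/|S| = 1 (leading).

(a) P = 12.82 W  (b) Q = -0.07392 VAR  (c) S = 12.82 VA  (d) PF = 1 (leading)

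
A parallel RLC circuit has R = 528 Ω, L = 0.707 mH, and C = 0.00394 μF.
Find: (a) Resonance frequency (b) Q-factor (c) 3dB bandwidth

Step 1 — Resonance: ω₀ = 1/√(LC) = 1/√(0.000707·3.94e-09) = 5.992e+05 rad/s.
Step 2 — f₀ = ω₀/(2π) = 9.536e+04 Hz.
Step 3 — Parallel Q: Q = R/(ω₀L) = 528/(5.992e+05·0.000707) = 1.246.
Step 4 — Bandwidth: Δω = ω₀/Q = 4.807e+05 rad/s; BW = Δω/(2π) = 7.651e+04 Hz.

(a) f₀ = 9.536e+04 Hz  (b) Q = 1.246  (c) BW = 7.651e+04 Hz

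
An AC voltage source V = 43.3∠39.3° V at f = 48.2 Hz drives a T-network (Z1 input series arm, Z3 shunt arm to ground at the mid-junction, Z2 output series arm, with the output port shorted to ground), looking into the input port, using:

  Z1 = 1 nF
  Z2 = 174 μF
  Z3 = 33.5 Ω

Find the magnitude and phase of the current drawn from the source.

Step 1 — Angular frequency: ω = 2π·f = 2π·48.2 = 302.8 rad/s.
Step 2 — Component impedances:
  Z1: Z = 1/(jωC) = -j/(ω·C) = 0 - j3.302e+06 Ω
  Z2: Z = 1/(jωC) = -j/(ω·C) = 0 - j18.98 Ω
  Z3: Z = R = 33.5 Ω
Step 3 — With the output port shorted to ground, the output series arm Z2 runs from the junction to ground; the shunt arm Z3 also runs from the junction to ground. They appear in parallel: Z3 || Z2 = 8.138 - j14.37 Ω.
Step 4 — Series with input arm Z1: Z_in = Z1 + (Z3 || Z2) = 8.138 - j3.302e+06 Ω = 3.302e+06∠-90.0° Ω.
Step 5 — Source phasor: V = 43.3∠39.3° V = 33.51 + j27.43 V.
Step 6 — Ohm's law: I = V / Z_total = (33.51 + j27.43) / (8.138 - j3.302e+06) = -8.306e-06 + j1.015e-05 A.
Step 7 — Convert to polar: |I| = 1.311e-05 A, ∠I = 129.3°.

I = 1.311e-05∠129.3° A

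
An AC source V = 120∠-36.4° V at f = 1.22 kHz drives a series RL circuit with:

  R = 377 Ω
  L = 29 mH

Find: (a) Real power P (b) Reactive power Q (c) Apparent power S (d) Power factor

Step 1 — Angular frequency: ω = 2π·f = 2π·1220 = 7665 rad/s.
Step 2 — Component impedances:
  R: Z = R = 377 Ω
  L: Z = jωL = j·7665·0.029 = 0 + j222.3 Ω
Step 3 — Series combination: Z_total = R + L = 377 + j222.3 Ω = 437.7∠30.5° Ω.
Step 4 — Source phasor: V = 120∠-36.4° V = 96.59 - j71.21 V.
Step 5 — Current: I = V / Z = 0.1075 - j0.2523 A = 0.2742∠-66.9° A.
Step 6 — Complex power: S = V·I* = 28.34 + j16.71 VA.
Step 7 — Real power: P = Re(S) = 28.34 W.
Step 8 — Reactive power: Q = Im(S) = 16.71 VAR.
Step 9 — Apparent power: |S| = 32.9 VA.
Step 10 — Power factor: PF = P/|S| = 0.8614 (lagging).

(a) P = 28.34 W  (b) Q = 16.71 VAR  (c) S = 32.9 VA  (d) PF = 0.8614 (lagging)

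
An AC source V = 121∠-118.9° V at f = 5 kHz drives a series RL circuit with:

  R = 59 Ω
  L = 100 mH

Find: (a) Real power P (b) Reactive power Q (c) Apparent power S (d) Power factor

Step 1 — Angular frequency: ω = 2π·f = 2π·5000 = 3.142e+04 rad/s.
Step 2 — Component impedances:
  R: Z = R = 59 Ω
  L: Z = jωL = j·3.142e+04·0.1 = 0 + j3142 Ω
Step 3 — Series combination: Z_total = R + L = 59 + j3142 Ω = 3142∠88.9° Ω.
Step 4 — Source phasor: V = 121∠-118.9° V = -58.48 - j105.9 V.
Step 5 — Current: I = V / Z = -0.03406 + j0.01797 A = 0.03851∠152.2° A.
Step 6 — Complex power: S = V·I* = 0.08749 + j4.659 VA.
Step 7 — Real power: P = Re(S) = 0.08749 W.
Step 8 — Reactive power: Q = Im(S) = 4.659 VAR.
Step 9 — Apparent power: |S| = 4.66 VA.
Step 10 — Power factor: PF = P/|S| = 0.01878 (lagging).

(a) P = 0.08749 W  (b) Q = 4.659 VAR  (c) S = 4.66 VA  (d) PF = 0.01878 (lagging)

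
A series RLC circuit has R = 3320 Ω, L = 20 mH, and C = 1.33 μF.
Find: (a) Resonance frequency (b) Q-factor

Step 1 — Resonance condition Im(Z)=0 gives ω₀ = 1/√(LC).
Step 2 — ω₀ = 1/√(0.02·1.33e-06) = 6131 rad/s.
Step 3 — f₀ = ω₀/(2π) = 975.8 Hz.
Step 4 — Series Q: Q = ω₀L/R = 6131·0.02/3320 = 0.03694.

(a) f₀ = 975.8 Hz  (b) Q = 0.03694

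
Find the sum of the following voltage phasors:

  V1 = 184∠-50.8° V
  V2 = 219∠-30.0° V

Step 1 — Convert each phasor to rectangular form:
  V1 = 184·(cos(-50.8°) + j·sin(-50.8°)) = 116.3 - j142.6 V
  V2 = 219·(cos(-30.0°) + j·sin(-30.0°)) = 189.7 - j109.5 V
Step 2 — Sum components: V_total = 306 - j252.1 V.
Step 3 — Convert to polar: |V_total| = 396.4 V, ∠V_total = -39.5°.

V_total = 396.4∠-39.5° V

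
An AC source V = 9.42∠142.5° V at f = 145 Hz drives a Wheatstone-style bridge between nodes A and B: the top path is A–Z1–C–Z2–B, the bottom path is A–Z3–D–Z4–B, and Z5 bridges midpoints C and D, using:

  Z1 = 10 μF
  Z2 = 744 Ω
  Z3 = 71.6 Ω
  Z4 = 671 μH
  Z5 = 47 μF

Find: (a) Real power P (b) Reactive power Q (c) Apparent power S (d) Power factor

Step 1 — Angular frequency: ω = 2π·f = 2π·145 = 911.1 rad/s.
Step 2 — Component impedances:
  Z1: Z = 1/(jωC) = -j/(ω·C) = 0 - j109.8 Ω
  Z2: Z = R = 744 Ω
  Z3: Z = R = 71.6 Ω
  Z4: Z = jωL = j·911.1·0.000671 = 0 + j0.6113 Ω
  Z5: Z = 1/(jωC) = -j/(ω·C) = 0 - j23.35 Ω
Step 3 — Bridge requires nodal analysis (the Z5 bridge couples midpoints C and D, so the two paths cannot be reduced to a simple series/parallel combination). Setting node B to ground and injecting 1 A at node A, the 3-node admittance system at A, C, D solves to V_A = Z_AB = 55.43 - j29.14 Ω = 62.62∠-27.7° Ω.
Step 4 — Source phasor: V = 9.42∠142.5° V = -7.473 + j5.735 V.
Step 5 — Current: I = V / Z = -0.1482 + j0.02552 A = 0.1504∠170.2° A.
Step 6 — Complex power: S = V·I* = 1.254 - j0.6593 VA.
Step 7 — Real power: P = Re(S) = 1.254 W.
Step 8 — Reactive power: Q = Im(S) = -0.6593 VAR.
Step 9 — Apparent power: |S| = 1.417 VA.
Step 10 — Power factor: PF = P/|S| = 0.8851 (leading).

(a) P = 1.254 W  (b) Q = -0.6593 VAR  (c) S = 1.417 VA  (d) PF = 0.8851 (leading)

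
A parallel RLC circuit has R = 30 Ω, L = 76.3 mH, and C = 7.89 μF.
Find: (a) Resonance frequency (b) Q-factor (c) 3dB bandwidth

Step 1 — Resonance: ω₀ = 1/√(LC) = 1/√(0.0763·7.89e-06) = 1289 rad/s.
Step 2 — f₀ = ω₀/(2π) = 205.1 Hz.
Step 3 — Parallel Q: Q = R/(ω₀L) = 30/(1289·0.0763) = 0.3051.
Step 4 — Bandwidth: Δω = ω₀/Q = 4225 rad/s; BW = Δω/(2π) = 672.4 Hz.

(a) f₀ = 205.1 Hz  (b) Q = 0.3051  (c) BW = 672.4 Hz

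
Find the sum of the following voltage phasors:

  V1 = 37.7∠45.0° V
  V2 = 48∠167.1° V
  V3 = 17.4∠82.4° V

Step 1 — Convert each phasor to rectangular form:
  V1 = 37.7·(cos(45.0°) + j·sin(45.0°)) = 26.66 + j26.66 V
  V2 = 48·(cos(167.1°) + j·sin(167.1°)) = -46.79 + j10.72 V
  V3 = 17.4·(cos(82.4°) + j·sin(82.4°)) = 2.301 + j17.25 V
Step 2 — Sum components: V_total = -17.83 + j54.62 V.
Step 3 — Convert to polar: |V_total| = 57.46 V, ∠V_total = 108.1°.

V_total = 57.46∠108.1° V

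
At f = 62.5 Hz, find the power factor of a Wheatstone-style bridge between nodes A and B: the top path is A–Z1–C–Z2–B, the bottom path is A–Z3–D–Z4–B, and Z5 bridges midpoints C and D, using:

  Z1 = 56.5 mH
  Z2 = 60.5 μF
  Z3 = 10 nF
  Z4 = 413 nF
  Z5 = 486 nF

Step 1 — Angular frequency: ω = 2π·f = 2π·62.5 = 392.7 rad/s.
Step 2 — Component impedances:
  Z1: Z = jωL = j·392.7·0.0565 = 0 + j22.19 Ω
  Z2: Z = 1/(jωC) = -j/(ω·C) = 0 - j42.09 Ω
  Z3: Z = 1/(jωC) = -j/(ω·C) = 0 - j2.546e+05 Ω
  Z4: Z = 1/(jωC) = -j/(ω·C) = 0 - j6166 Ω
  Z5: Z = 1/(jωC) = -j/(ω·C) = 0 - j5240 Ω
Step 3 — Bridge requires nodal analysis (the Z5 bridge couples midpoints C and D, so the two paths cannot be reduced to a simple series/parallel combination). Setting node B to ground and injecting 1 A at node A, the 3-node admittance system at A, C, D solves to V_A = Z_AB = 0 - j19.75 Ω = 19.75∠-90.0° Ω.
Step 4 — Power factor: PF = cos(φ) = Re(Z)/|Z| = 0/19.75 = 0.
Step 5 — Type: Im(Z) = -19.75 ⇒ leading (phase φ = -90.0°).

PF = 0 (leading, φ = -90.0°)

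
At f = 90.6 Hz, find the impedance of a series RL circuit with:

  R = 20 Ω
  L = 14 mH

Step 1 — Angular frequency: ω = 2π·f = 2π·90.6 = 569.3 rad/s.
Step 2 — Component impedances:
  R: Z = R = 20 Ω
  L: Z = jωL = j·569.3·0.014 = 0 + j7.97 Ω
Step 3 — Series combination: Z_total = R + L = 20 + j7.97 Ω = 21.53∠21.7° Ω.

Z = 20 + j7.97 Ω = 21.53∠21.7° Ω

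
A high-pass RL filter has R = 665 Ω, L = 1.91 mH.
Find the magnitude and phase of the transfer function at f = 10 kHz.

Step 1 — Angular frequency: ω = 2π·1e+04 = 6.283e+04 rad/s.
Step 2 — Transfer function: H(jω) = jωL/(R + jωL).
Step 3 — Numerator jωL = j·120; denominator R + jωL = 665 + j120.
Step 4 — H = 0.03154 + j0.1748.
Step 5 — Magnitude: |H| = 0.1776 (-15.0 dB); phase: φ = 79.8°.

|H| = 0.1776 (-15.0 dB), φ = 79.8°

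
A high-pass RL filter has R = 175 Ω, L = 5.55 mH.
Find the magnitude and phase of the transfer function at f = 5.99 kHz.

Step 1 — Angular frequency: ω = 2π·5990 = 3.764e+04 rad/s.
Step 2 — Transfer function: H(jω) = jωL/(R + jωL).
Step 3 — Numerator jωL = j·208.9; denominator R + jωL = 175 + j208.9.
Step 4 — H = 0.5876 + j0.4923.
Step 5 — Magnitude: |H| = 0.7665 (-2.3 dB); phase: φ = 40.0°.

|H| = 0.7665 (-2.3 dB), φ = 40.0°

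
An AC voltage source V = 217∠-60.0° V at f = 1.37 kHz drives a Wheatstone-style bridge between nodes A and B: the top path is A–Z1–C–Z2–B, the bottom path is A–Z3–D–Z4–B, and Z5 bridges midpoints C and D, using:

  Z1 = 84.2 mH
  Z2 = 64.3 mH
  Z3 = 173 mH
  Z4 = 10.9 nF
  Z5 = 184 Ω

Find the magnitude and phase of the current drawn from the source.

Step 1 — Angular frequency: ω = 2π·f = 2π·1370 = 8608 rad/s.
Step 2 — Component impedances:
  Z1: Z = jωL = j·8608·0.0842 = 0 + j724.8 Ω
  Z2: Z = jωL = j·8608·0.0643 = 0 + j553.5 Ω
  Z3: Z = jωL = j·8608·0.173 = 0 + j1489 Ω
  Z4: Z = 1/(jωC) = -j/(ω·C) = 0 - j1.066e+04 Ω
  Z5: Z = R = 184 Ω
Step 3 — Bridge requires nodal analysis (the Z5 bridge couples midpoints C and D, so the two paths cannot be reduced to a simple series/parallel combination). Setting node B to ground and injecting 1 A at node A, the 3-node admittance system at A, C, D solves to V_A = Z_AB = 26.76 + j1073 Ω = 1073∠88.6° Ω.
Step 4 — Source phasor: V = 217∠-60.0° V = 108.5 - j187.9 V.
Step 5 — Ohm's law: I = V / Z_total = (108.5 - j187.9) / (26.76 + j1073) = -0.1725 - j0.1054 A.
Step 6 — Convert to polar: |I| = 0.2022 A, ∠I = -148.6°.

I = 0.2022∠-148.6° A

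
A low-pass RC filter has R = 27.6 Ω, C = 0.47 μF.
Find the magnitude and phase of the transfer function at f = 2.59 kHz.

Step 1 — Angular frequency: ω = 2π·2590 = 1.627e+04 rad/s.
Step 2 — Transfer function: H(jω) = 1/(1 + jωRC).
Step 3 — Denominator: 1 + jωRC = 1 + j·1.627e+04·27.6·4.7e-07 = 1 + j0.2111.
Step 4 — H = 0.9573 - j0.2021.
Step 5 — Magnitude: |H| = 0.9784 (-0.2 dB); phase: φ = -11.9°.

|H| = 0.9784 (-0.2 dB), φ = -11.9°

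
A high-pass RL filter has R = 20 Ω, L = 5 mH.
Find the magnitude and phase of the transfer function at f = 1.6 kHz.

Step 1 — Angular frequency: ω = 2π·1600 = 1.005e+04 rad/s.
Step 2 — Transfer function: H(jω) = jωL/(R + jωL).
Step 3 — Numerator jωL = j·50.27; denominator R + jωL = 20 + j50.27.
Step 4 — H = 0.8633 + j0.3435.
Step 5 — Magnitude: |H| = 0.9292 (-0.6 dB); phase: φ = 21.7°.

|H| = 0.9292 (-0.6 dB), φ = 21.7°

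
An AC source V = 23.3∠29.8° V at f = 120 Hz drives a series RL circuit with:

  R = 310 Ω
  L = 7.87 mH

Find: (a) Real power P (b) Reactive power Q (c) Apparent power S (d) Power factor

Step 1 — Angular frequency: ω = 2π·f = 2π·120 = 754 rad/s.
Step 2 — Component impedances:
  R: Z = R = 310 Ω
  L: Z = jωL = j·754·0.00787 = 0 + j5.934 Ω
Step 3 — Series combination: Z_total = R + L = 310 + j5.934 Ω = 310.1∠1.1° Ω.
Step 4 — Source phasor: V = 23.3∠29.8° V = 20.22 + j11.58 V.
Step 5 — Current: I = V / Z = 0.06591 + j0.03609 A = 0.07515∠28.7° A.
Step 6 — Complex power: S = V·I* = 1.751 + j0.03351 VA.
Step 7 — Real power: P = Re(S) = 1.751 W.
Step 8 — Reactive power: Q = Im(S) = 0.03351 VAR.
Step 9 — Apparent power: |S| = 1.751 VA.
Step 10 — Power factor: PF = P/|S| = 0.9998 (lagging).

(a) P = 1.751 W  (b) Q = 0.03351 VAR  (c) S = 1.751 VA  (d) PF = 0.9998 (lagging)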